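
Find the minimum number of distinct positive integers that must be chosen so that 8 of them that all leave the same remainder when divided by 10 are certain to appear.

71

By the pigeonhole principle, the 10 residue classes mod 10 are the pigeonholes.
With 70 integers one could put 7 in each residue class and have no class reach 8.
The 71st integer pushes some class to 8, so 10·7 + 1 = 71.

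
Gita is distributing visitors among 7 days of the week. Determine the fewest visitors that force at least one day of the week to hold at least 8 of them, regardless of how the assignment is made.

With 49 visitors one could put exactly 7 in each of the 7 days of the week, and no day of the week would reach 8.
By the pigeonhole principle, one more visitor must land in a day of the week that already has 7, giving it 8.
So 7 × 7 + 1 = 50 visitors are required.

50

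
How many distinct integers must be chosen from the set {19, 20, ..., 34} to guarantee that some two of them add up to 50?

A set avoiding the sum 50 can contain at most one of each pair {x, 50−x}, plus the 4 elements whose complement lies outside the range or equal to its own complement.
The integers 25, …, 34 (10 of them) are such a set: any two sum to at least 25+26 = 51 > 50.
Pigeonhole: any 11th integer completes one of the 6 pairs, so 11 choices force a sum of 50.

11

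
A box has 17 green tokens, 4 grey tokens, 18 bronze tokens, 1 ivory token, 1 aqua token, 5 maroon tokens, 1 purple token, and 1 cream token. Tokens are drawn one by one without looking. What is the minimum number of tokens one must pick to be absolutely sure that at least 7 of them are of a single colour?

26

An adversary could hand out at most 6 tokens per colour (6 colours run out sooner): 6 + 4 + 6 + 1 + 1 + 5 + 1 + 1 = 25 tokens and still no colour has 7.
Pigeonhole: one more token lands in a colour already at 6, so 26 draws are enough and 25 are not.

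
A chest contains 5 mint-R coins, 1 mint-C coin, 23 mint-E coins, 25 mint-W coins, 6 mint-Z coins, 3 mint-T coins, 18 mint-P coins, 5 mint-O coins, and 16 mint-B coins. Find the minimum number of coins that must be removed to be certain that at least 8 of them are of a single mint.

49

Pigeonhole: the 9 mints are the holes; the coins drawn are the pigeons.
To avoid 8 of any one mint, the worst case takes at most 7 of each mint, or every coin of a mint that has fewer than 7.
That gives 5 + 1 + 7 + 7 + 6 + 3 + 7 + 5 + 7 = 48 coins with no mint reaching 8.
The next coin forces some mint to 8, so 48 + 1 = 49.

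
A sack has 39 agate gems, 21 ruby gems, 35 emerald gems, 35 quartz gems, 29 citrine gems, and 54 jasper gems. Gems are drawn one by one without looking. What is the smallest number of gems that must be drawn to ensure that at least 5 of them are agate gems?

In the worst case for collecting agate gems, every non-agate gem comes out first.
There are 21 + 35 + 35 + 29 + 54 = 174 non-agate gems altogether.
After those, each further gem must be agate, so 174 + 5 = 179 draws guarantee 5 agate gems.

179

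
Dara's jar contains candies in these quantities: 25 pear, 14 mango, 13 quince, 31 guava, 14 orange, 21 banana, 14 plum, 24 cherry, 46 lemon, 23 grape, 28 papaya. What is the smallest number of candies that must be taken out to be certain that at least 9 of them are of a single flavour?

89

An adversary could hand out at most 8 candies per flavour: 8 + 8 + 8 + 8 + 8 + 8 + 8 + 8 + 8 + 8 + 8 = 88 candies and still no flavour has 9.
Pigeonhole: one more candy lands in a flavour already at 8, so 89 draws are enough and 88 are not.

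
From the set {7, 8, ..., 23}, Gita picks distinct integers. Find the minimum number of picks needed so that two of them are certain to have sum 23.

Group the elements by complementary pair {x, 23−x}: {7,16}, {8,15}, {9,14}, …, giving 5 two-element pairs and 7 integers whose partner 23−x falls outside [7,23].
Treating each of those 12 groups as a pigeonhole, one can pick one integer per group — 12 integers — with no two summing to 23.
The 13th integer lands in an occupied pair, forcing a sum of 23.

13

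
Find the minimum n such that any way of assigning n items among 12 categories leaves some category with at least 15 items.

With 168 items one could put exactly 14 in each of the 12 categories, and no category would reach 15.
One more item must land in a category that already has 14, giving it 15.
So 12 × 14 + 1 = 169 items are required.

169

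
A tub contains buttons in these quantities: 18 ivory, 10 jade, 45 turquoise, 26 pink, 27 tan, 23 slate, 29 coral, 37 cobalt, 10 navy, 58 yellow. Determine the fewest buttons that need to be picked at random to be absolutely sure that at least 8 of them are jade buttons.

281

In the worst case for collecting jade buttons, every non-jade button comes out first.
There are 18 + 45 + 26 + 27 + 23 + 29 + 37 + 10 + 58 = 273 non-jade buttons altogether.
After those, each further button must be jade, so 273 + 8 = 281 draws guarantee 8 jade buttons.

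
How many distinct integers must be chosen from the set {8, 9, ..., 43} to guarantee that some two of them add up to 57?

Two chosen integers sum to 57 exactly when both halves of some pair {x, 57−x} with 14 ≤ x ≤ 57−x ≤ 43 are chosen — 15 such pairs.
The remaining 6 elements (those with no distinct partner in range) can never complete a 57-sum, so the worst case takes all of them and one from each pair: 6 + 15 = 21.
By pigeonhole, the 22nd integer has to be the second member of some pair, so 21 + 1 = 22.

22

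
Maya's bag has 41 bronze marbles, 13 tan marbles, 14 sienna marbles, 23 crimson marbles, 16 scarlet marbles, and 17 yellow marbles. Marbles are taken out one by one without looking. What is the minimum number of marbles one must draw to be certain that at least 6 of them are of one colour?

31

Pigeonhole: put each drawn marble into a box by colour. The largest draw with every box below 6 takes min(count, 5) from each colour.
Σ min(cᵢ, 5) = 5 + 5 + 5 + 5 + 5 + 5 = 30.
Draw number 30 + 1 = 31 must push one box to 6.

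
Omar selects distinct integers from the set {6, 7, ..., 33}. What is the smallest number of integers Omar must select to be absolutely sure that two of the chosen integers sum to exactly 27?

21

A set avoiding the sum 27 can contain at most one of each pair {x, 27−x}, plus the 12 elements whose complement lies outside the range.
The integers 14, …, 33 (20 of them) are such a set: any two sum to at least 14+15 = 29 > 27.
By the pigeonhole principle, any 21st integer completes one of the 8 pairs, so 21 choices force a sum of 27.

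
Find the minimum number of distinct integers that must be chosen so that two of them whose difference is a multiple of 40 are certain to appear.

41

Integers whose pairwise differences are multiples of 40 are exactly those sharing a remainder mod 40. The 40 residue classes mod 40 are the pigeonholes.
With 40 integers one could put 1 in each residue class and have no class reach 2.
The 41st integer pushes some class to 2, so 40·1 + 1 = 41.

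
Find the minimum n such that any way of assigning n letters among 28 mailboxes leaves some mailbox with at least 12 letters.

309

With 308 letters one could put exactly 11 in each of the 28 mailboxes, and no mailbox would reach 12.
Pigeonhole: one more letter must land in a mailbox that already has 11, giving it 12.
So 28 × 11 + 1 = 309 letters are required.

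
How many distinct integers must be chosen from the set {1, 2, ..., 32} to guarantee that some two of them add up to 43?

22

Two chosen integers sum to 43 exactly when both halves of some pair {x, 43−x} with 11 ≤ x ≤ 43−x ≤ 32 are chosen — 11 such pairs.
The remaining 10 elements (those with no distinct partner in range) can never complete a 43-sum, so the worst case takes all of them and one from each pair: 10 + 11 = 21.
By pigeonhole, the 22nd integer has to be the second member of some pair, so 21 + 1 = 22.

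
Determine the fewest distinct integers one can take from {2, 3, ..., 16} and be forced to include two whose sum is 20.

10

A set avoiding the sum 20 can contain at most one of each pair {x, 20−x}, plus the 3 elements whose complement lies outside the range or equal to its own complement.
The integers 2, …, 10 (9 of them) are such a set: any two sum to at least 2+3 = 5 and at most 9+10 = 19 < 20.
By the pigeonhole principle, any 10th integer completes one of the 6 pairs, so 10 choices force a sum of 20.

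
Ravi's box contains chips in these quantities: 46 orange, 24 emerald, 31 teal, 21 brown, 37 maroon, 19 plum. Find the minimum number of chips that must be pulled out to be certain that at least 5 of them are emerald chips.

In the worst case for collecting emerald chips, every non-emerald chip comes out first.
There are 46 + 31 + 21 + 37 + 19 = 154 non-emerald chips altogether.
After those, each further chip must be emerald, so 154 + 5 = 159 draws guarantee 5 emerald chips.

159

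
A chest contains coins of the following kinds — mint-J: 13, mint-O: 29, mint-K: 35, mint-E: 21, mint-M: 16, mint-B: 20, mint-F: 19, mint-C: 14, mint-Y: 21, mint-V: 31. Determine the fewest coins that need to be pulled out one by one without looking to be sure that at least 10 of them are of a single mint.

91

Pigeonhole: put each drawn coin into a box by mint. The largest draw with every box below 10 takes min(count, 9) from each mint.
Σ min(cᵢ, 9) = 9 + 9 + 9 + 9 + 9 + 9 + 9 + 9 + 9 + 9 = 90.
Draw number 90 + 1 = 91 must push one box to 10.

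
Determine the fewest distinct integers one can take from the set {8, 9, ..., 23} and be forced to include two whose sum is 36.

12

Two chosen integers sum to 36 exactly when both halves of some pair {x, 36−x} with 13 ≤ x ≤ 36−x ≤ 23 are chosen — 5 such pairs.
The remaining 6 elements (those with no distinct partner in range) can never complete a 36-sum, so the worst case takes all of them and one from each pair: 6 + 5 = 11.
The 12th integer has to be the second member of some pair, so 11 + 1 = 12.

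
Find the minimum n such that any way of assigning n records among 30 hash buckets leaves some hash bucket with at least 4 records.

With 90 records one could put exactly 3 in each of the 30 hash buckets, and no hash bucket would reach 4.
Pigeonhole: one more record must land in a hash bucket that already has 3, giving it 4.
So 30 × 3 + 1 = 91 records are required.

91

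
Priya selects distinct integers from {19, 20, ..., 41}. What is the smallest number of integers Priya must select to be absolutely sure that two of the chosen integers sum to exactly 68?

A set avoiding the sum 68 can contain at most one of each pair {x, 68−x}, plus the 9 elements whose complement lies outside the range or equal to its own complement.
The integers 19, …, 34 (16 of them) are such a set: any two sum to at least 19+20 = 39 and at most 33+34 = 67 < 68.
Any 17th integer completes one of the 7 pairs, so 17 choices force a sum of 68.

17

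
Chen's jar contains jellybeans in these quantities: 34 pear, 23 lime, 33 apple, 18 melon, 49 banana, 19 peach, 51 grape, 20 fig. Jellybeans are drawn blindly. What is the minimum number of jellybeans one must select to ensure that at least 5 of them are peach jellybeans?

233

In the worst case for collecting peach jellybeans, every non-peach jellybean comes out first.
There are 34 + 23 + 33 + 18 + 49 + 51 + 20 = 228 non-peach jellybeans altogether.
After those, each further jellybean must be peach, so 228 + 5 = 233 draws guarantee 5 peach jellybeans.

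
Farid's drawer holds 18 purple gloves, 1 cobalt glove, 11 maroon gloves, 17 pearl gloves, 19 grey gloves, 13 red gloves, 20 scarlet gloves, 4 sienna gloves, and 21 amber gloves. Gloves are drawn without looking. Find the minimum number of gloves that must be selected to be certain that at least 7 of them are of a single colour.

The 9 colours are the holes; the gloves drawn are the pigeons.
To avoid 7 of any one colour, the worst case takes at most 6 of each colour, or every glove of a colour that has fewer than 6.
That gives 6 + 1 + 6 + 6 + 6 + 6 + 6 + 4 + 6 = 47 gloves with no colour reaching 7.
The next glove forces some colour to 7, so 47 + 1 = 48.

48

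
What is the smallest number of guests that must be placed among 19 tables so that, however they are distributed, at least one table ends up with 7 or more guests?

With 114 guests one could put exactly 6 in each of the 19 tables, and no table would reach 7.
By the pigeonhole principle, one more guest must land in a table that already has 6, giving it 7.
So 19 × 6 + 1 = 115 guests are required.

115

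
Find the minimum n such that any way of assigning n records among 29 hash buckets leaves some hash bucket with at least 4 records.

With 87 records one could put exactly 3 in each of the 29 hash buckets, and no hash bucket would reach 4.
One more record must land in a hash bucket that already has 3, giving it 4.
So 29 × 3 + 1 = 88 records are required.

88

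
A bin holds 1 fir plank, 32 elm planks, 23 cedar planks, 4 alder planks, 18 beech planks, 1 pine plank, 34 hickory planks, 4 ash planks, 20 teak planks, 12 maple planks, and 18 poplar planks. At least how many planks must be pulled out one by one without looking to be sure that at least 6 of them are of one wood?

46

The 11 woods are the holes; the planks drawn are the pigeons.
To avoid 6 of any one wood, the worst case takes at most 5 of each wood, or every plank of a wood that has fewer than 5.
That gives 1 + 5 + 5 + 4 + 5 + 1 + 5 + 4 + 5 + 5 + 5 = 45 planks with no wood reaching 6.
The next plank forces some wood to 6, so 45 + 1 = 46.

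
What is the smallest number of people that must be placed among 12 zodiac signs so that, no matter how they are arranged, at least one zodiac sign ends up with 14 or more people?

With 156 people one could put exactly 13 in each of the 12 zodiac signs, and no zodiac sign would reach 14.
One more person must land in a zodiac sign that already has 13, giving it 14.
So 12 × 13 + 1 = 157 people are required.

157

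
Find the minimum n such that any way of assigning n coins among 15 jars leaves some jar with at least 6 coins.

With 75 coins one could put exactly 5 in each of the 15 jars, and no jar would reach 6.
One more coin must land in a jar that already has 5, giving it 6.
So 15 × 5 + 1 = 76 coins are required.

76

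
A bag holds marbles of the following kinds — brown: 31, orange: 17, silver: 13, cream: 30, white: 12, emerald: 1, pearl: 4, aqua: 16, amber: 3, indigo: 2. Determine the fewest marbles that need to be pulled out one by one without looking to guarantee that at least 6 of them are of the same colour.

41

Put each drawn marble into a box by colour. The largest draw with every box below 6 takes min(count, 5) from each colour; colours with fewer than 5 contribute all they have.
Σ min(cᵢ, 5) = 5 + 5 + 5 + 5 + 5 + 1 + 4 + 5 + 3 + 2 = 40.
Draw number 40 + 1 = 41 must push one box to 6.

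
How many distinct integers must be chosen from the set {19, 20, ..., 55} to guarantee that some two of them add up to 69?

22

A set avoiding the sum 69 can contain at most one of each pair {x, 69−x}, plus the 5 elements whose complement lies outside the range.
The integers 35, …, 55 (21 of them) are such a set: any two sum to at least 35+36 = 71 > 69.
Any 22nd integer completes one of the 16 pairs, so 22 choices force a sum of 69.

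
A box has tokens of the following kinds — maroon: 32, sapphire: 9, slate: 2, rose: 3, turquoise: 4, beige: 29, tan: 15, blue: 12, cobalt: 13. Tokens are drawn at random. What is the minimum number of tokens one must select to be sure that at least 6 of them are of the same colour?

By the pigeonhole principle, put each drawn token into a box by colour. The largest draw with every box below 6 takes min(count, 5) from each colour; colours with fewer than 5 contribute all they have.
Σ min(cᵢ, 5) = 5 + 5 + 2 + 3 + 4 + 5 + 5 + 5 + 5 = 39.
Draw number 39 + 1 = 40 must push one box to 6.

40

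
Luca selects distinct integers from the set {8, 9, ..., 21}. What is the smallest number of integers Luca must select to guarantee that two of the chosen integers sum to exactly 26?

10

A set avoiding the sum 26 can contain at most one of each pair {x, 26−x}, plus the 4 elements whose complement lies outside the range or equal to its own complement.
The integers 13, …, 21 (9 of them) are such a set: any two sum to at least 13+14 = 27 > 26.
By the pigeonhole principle, any 10th integer completes one of the 5 pairs, so 10 choices force a sum of 26.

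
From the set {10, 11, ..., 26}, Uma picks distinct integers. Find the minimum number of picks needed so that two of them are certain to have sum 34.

11

A set avoiding the sum 34 can contain at most one of each pair {x, 34−x}, plus the 3 elements whose complement lies outside the range or equal to its own complement.
The integers 17, …, 26 (10 of them) are such a set: any two sum to at least 17+18 = 35 > 34.
By the pigeonhole principle, any 11th integer completes one of the 7 pairs, so 11 choices force a sum of 34.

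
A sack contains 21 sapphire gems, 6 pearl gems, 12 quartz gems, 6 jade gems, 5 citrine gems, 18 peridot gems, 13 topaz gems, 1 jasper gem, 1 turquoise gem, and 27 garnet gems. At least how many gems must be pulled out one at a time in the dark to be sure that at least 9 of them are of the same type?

60

An adversary could hand out at most 8 gems per type (5 types run out sooner): 8 + 6 + 8 + 6 + 5 + 8 + 8 + 1 + 1 + 8 = 59 gems and still no type has 9.
One more gem lands in a type already at 8, so 60 draws are enough and 59 are not.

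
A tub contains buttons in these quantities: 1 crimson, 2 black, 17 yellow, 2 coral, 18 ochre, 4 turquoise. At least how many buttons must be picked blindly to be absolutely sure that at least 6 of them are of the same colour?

An adversary could hand out at most 5 buttons per colour (4 colours run out sooner): 1 + 2 + 5 + 2 + 5 + 4 = 19 buttons and still no colour has 6.
One more button lands in a colour already at 5, so 20 draws are enough and 19 are not.

20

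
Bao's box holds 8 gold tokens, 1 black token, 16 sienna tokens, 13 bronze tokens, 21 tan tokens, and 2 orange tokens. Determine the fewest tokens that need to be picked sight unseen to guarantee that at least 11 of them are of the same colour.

42

By the pigeonhole principle, put each drawn token into a box by colour. The largest draw with every box below 11 takes min(count, 10) from each colour; colours with fewer than 10 contribute all they have.
Σ min(cᵢ, 10) = 8 + 1 + 10 + 10 + 10 + 2 = 41.
Draw number 41 + 1 = 42 must push one box to 11.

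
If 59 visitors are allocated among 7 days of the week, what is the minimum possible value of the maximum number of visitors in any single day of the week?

The 7 days of the week are the holes and the 59 visitors are the pigeons.
If every day of the week held at most 8 visitors, the total would be at most 7 × 8 = 56, which is less than 59.
So some day of the week holds at least ⌈59/7⌉ = 9 visitors.

9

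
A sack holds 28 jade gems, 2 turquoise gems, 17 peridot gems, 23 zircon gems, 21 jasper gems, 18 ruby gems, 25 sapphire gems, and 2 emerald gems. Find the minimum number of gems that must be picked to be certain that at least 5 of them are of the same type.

29

An adversary could hand out at most 4 gems per type (turquoise, emerald run out sooner): 4 + 2 + 4 + 4 + 4 + 4 + 4 + 2 = 28 gems and still no type has 5.
One more gem lands in a type already at 4, so 29 draws are enough and 28 are not.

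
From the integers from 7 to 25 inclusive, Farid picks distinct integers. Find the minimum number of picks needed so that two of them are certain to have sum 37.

A set avoiding the sum 37 can contain at most one of each pair {x, 37−x}, plus the 5 elements whose complement lies outside the range.
The integers 7, …, 18 (12 of them) are such a set: any two sum to at least 7+8 = 15 and at most 17+18 = 35 < 37.
Any 13th integer completes one of the 7 pairs, so 13 choices force a sum of 37.

13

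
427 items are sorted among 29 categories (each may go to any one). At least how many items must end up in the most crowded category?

15

By the pigeonhole principle, the 29 categories are the holes and the 427 items are the pigeons.
If every category held at most 14 items, the total would be at most 29 × 14 = 406, which is less than 427.
So some category holds at least ⌈427/29⌉ = 15 items.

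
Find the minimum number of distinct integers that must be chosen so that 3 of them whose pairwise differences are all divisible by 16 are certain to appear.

Integers whose pairwise differences are multiples of 16 are exactly those sharing a remainder mod 16. By the pigeonhole principle, the 16 residue classes mod 16 are the pigeonholes.
With 32 integers one could put 2 in each residue class and have no class reach 3.
The 33rd integer pushes some class to 3, so 16·2 + 1 = 33.

33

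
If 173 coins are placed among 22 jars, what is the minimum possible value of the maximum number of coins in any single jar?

8

By pigeonhole, the 22 jars are the holes and the 173 coins are the pigeons.
If every jar held at most 7 coins, the total would be at most 22 × 7 = 154, which is less than 173.
So some jar holds at least ⌈173/22⌉ = 8 coins.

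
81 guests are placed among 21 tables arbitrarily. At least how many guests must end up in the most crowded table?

By the pigeonhole principle, the 21 tables are the holes and the 81 guests are the pigeons.
If every table held at most 3 guests, the total would be at most 21 × 3 = 63, which is less than 81.
So some table holds at least ⌈81/21⌉ = 4 guests.

4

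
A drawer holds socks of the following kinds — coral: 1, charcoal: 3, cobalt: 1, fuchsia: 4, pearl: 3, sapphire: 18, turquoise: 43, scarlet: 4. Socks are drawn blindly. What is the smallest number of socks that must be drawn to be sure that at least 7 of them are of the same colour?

An adversary could hand out at most 6 socks per colour (6 colours run out sooner): 1 + 3 + 1 + 4 + 3 + 6 + 6 + 4 = 28 socks and still no colour has 7.
By pigeonhole, one more sock lands in a colour already at 6, so 29 draws are enough and 28 are not.

29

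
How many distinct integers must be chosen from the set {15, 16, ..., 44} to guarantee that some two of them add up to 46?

23

Two chosen integers sum to 46 exactly when both halves of some pair {x, 46−x} with 15 ≤ x ≤ 46−x ≤ 31 are chosen — 8 such pairs.
The remaining 14 elements (those with no distinct partner in range) can never complete a 46-sum, so the worst case takes all of them and one from each pair: 14 + 8 = 22.
The 23rd integer has to be the second member of some pair, so 22 + 1 = 23.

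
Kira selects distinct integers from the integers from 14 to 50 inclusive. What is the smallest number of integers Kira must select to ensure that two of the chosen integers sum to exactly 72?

A set avoiding the sum 72 can contain at most one of each pair {x, 72−x}, plus the 9 elements whose complement lies outside the range or equal to its own complement.
The integers 14, …, 36 (23 of them) are such a set: any two sum to at least 14+15 = 29 and at most 35+36 = 71 < 72.
Pigeonhole: any 24th integer completes one of the 14 pairs, so 24 choices force a sum of 72.

24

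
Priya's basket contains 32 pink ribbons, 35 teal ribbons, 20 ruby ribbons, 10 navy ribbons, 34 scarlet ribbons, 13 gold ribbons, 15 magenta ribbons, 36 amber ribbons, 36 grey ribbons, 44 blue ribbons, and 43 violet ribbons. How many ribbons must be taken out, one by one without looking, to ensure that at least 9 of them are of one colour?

89

Put each drawn ribbon into a box by colour. The largest draw with every box below 9 takes min(count, 8) from each colour.
Σ min(cᵢ, 8) = 8 + 8 + 8 + 8 + 8 + 8 + 8 + 8 + 8 + 8 + 8 = 88.
Draw number 88 + 1 = 89 must push one box to 9.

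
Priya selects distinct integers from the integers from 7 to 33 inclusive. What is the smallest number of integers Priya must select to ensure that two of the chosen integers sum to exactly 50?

Group the elements by complementary pair {x, 50−x}: {17,33}, {18,32}, {19,31}, …, giving 8 two-element pairs; the single value 25 (it cannot pair with itself since the integers are distinct); and 10 integers whose partner 50−x falls outside [7,33].
Pigeonhole: treating each of those 19 groups as a pigeonhole, one can pick one integer per group — 19 integers — with no two summing to 50.
The 20th integer lands in an occupied pair, forcing a sum of 50.

20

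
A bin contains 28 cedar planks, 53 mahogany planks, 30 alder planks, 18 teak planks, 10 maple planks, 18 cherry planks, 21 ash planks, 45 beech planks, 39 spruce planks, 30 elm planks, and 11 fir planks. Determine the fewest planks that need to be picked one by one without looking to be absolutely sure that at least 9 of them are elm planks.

In the worst case for collecting elm planks, every non-elm plank comes out first.
There are 28 + 53 + 30 + 18 + 10 + 18 + 21 + 45 + 39 + 11 = 273 non-elm planks altogether.
After those, each further plank must be elm, so 273 + 9 = 282 draws guarantee 9 elm planks.

282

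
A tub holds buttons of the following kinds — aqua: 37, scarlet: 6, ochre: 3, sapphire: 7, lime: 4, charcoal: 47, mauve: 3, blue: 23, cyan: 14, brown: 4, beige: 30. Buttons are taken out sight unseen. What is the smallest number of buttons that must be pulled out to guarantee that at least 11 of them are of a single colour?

By the pigeonhole principle, put each drawn button into a box by colour. The largest draw with every box below 11 takes min(count, 10) from each colour; colours with fewer than 10 contribute all they have.
Σ min(cᵢ, 10) = 10 + 6 + 3 + 7 + 4 + 10 + 3 + 10 + 10 + 4 + 10 = 77.
Draw number 77 + 1 = 78 must push one box to 11.

78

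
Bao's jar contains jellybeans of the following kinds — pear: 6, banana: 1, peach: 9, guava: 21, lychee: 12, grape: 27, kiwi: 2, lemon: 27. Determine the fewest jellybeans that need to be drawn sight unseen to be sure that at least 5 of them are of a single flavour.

By pigeonhole, put each drawn jellybean into a box by flavour. The largest draw with every box below 5 takes min(count, 4) from each flavour; flavours with fewer than 4 contribute all they have.
Σ min(cᵢ, 4) = 4 + 1 + 4 + 4 + 4 + 4 + 2 + 4 = 27.
Draw number 27 + 1 = 28 must push one box to 5.

28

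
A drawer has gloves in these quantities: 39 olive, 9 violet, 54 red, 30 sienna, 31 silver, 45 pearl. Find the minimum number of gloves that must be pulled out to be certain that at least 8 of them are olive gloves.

In the worst case for collecting olive gloves, every non-olive glove comes out first.
There are 9 + 54 + 30 + 31 + 45 = 169 non-olive gloves altogether.
After those, each further glove must be olive, so 169 + 8 = 177 draws guarantee 8 olive gloves.

177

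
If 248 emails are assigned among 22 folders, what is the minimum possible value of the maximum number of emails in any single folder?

12

By the pigeonhole principle, the 22 folders are the holes and the 248 emails are the pigeons.
If every folder held at most 11 emails, the total would be at most 22 × 11 = 242, which is less than 248.
So some folder holds at least ⌈248/22⌉ = 12 emails.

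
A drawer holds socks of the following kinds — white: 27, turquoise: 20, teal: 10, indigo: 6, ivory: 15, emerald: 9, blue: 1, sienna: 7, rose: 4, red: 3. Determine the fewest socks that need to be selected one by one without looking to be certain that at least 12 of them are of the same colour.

74

An adversary could hand out at most 11 socks per colour (7 colours run out sooner): 11 + 11 + 10 + 6 + 11 + 9 + 1 + 7 + 4 + 3 = 73 socks and still no colour has 12.
Pigeonhole: one more sock lands in a colour already at 11, so 74 draws are enough and 73 are not.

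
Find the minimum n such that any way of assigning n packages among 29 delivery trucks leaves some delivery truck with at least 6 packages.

146

With 145 packages one could put exactly 5 in each of the 29 delivery trucks, and no delivery truck would reach 6.
By pigeonhole, one more package must land in a delivery truck that already has 5, giving it 6.
So 29 × 5 + 1 = 146 packages are required.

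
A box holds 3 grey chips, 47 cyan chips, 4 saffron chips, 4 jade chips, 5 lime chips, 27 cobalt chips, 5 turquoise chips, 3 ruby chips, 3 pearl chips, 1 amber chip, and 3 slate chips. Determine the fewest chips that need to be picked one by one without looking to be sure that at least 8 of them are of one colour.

46

By the pigeonhole principle, put each drawn chip into a box by colour. The largest draw with every box below 8 takes min(count, 7) from each colour; colours with fewer than 7 contribute all they have.
Σ min(cᵢ, 7) = 3 + 7 + 4 + 4 + 5 + 7 + 5 + 3 + 3 + 1 + 3 = 45.
Draw number 45 + 1 = 46 must push one box to 8.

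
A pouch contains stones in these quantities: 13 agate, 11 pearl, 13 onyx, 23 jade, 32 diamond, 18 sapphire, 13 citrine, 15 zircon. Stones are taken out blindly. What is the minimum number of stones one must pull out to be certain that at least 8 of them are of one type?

By the pigeonhole principle, put each drawn stone into a box by type. The largest draw with every box below 8 takes min(count, 7) from each type.
Σ min(cᵢ, 7) = 7 + 7 + 7 + 7 + 7 + 7 + 7 + 7 = 56.
Draw number 56 + 1 = 57 must push one box to 8.

57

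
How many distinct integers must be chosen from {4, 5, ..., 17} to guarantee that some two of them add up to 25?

A set avoiding the sum 25 can contain at most one of each pair {x, 25−x}, plus the 4 elements whose complement lies outside the range.
The integers 4, …, 12 (9 of them) are such a set: any two sum to at least 4+5 = 9 and at most 11+12 = 23 < 25.
Any 10th integer completes one of the 5 pairs, so 10 choices force a sum of 25.

10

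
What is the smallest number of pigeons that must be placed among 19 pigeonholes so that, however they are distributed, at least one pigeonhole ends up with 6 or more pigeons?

With 95 pigeons one could put exactly 5 in each of the 19 pigeonholes, and no pigeonhole would reach 6.
One more pigeon must land in a pigeonhole that already has 5, giving it 6.
So 19 × 5 + 1 = 96 pigeons are required.

96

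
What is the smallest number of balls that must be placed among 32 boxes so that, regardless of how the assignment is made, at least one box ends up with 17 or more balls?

513

With 512 balls one could put exactly 16 in each of the 32 boxes, and no box would reach 17.
By pigeonhole, one more ball must land in a box that already has 16, giving it 17.
So 32 × 16 + 1 = 513 balls are required.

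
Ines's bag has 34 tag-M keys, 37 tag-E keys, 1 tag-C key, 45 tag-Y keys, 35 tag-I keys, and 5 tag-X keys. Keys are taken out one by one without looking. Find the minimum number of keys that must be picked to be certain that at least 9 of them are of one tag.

An adversary could hand out at most 8 keys per tag (tag-C, tag-X run out sooner): 8 + 8 + 1 + 8 + 8 + 5 = 38 keys and still no tag has 9.
By the pigeonhole principle, one more key lands in a tag already at 8, so 39 draws are enough and 38 are not.

39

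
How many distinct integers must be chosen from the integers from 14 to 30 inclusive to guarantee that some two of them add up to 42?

A set avoiding the sum 42 can contain at most one of each pair {x, 42−x}, plus the 3 elements whose complement lies outside the range or equal to its own complement.
The integers 21, …, 30 (10 of them) are such a set: any two sum to at least 21+22 = 43 > 42.
By pigeonhole, any 11th integer completes one of the 7 pairs, so 11 choices force a sum of 42.

11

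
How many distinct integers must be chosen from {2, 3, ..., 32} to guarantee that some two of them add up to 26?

Group the elements by complementary pair {x, 26−x}: {2,24}, {3,23}, {4,22}, …, giving 11 two-element pairs, the single value 13 (it cannot pair with itself since the integers are distinct), and 8 integers whose partner 26−x falls outside [2,32].
Treating each of those 20 groups as a pigeonhole, one can pick one integer per group — 20 integers — with no two summing to 26.
The 21st integer lands in an occupied pair, forcing a sum of 26.

21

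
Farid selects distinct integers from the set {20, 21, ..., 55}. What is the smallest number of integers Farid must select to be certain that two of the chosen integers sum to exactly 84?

A set avoiding the sum 84 can contain at most one of each pair {x, 84−x}, plus the 10 elements whose complement lies outside the range or equal to its own complement.
The integers 20, …, 42 (23 of them) are such a set: any two sum to at least 20+21 = 41 and at most 41+42 = 83 < 84.
Any 24th integer completes one of the 13 pairs, so 24 choices force a sum of 84.

24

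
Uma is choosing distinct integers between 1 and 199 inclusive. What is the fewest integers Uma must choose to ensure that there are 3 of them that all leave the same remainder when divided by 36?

By the pigeonhole principle, the 36 residue classes mod 36 are the pigeonholes.
With 72 integers one could put 2 in each residue class and have no class reach 3.
The 73rd integer pushes some class to 3, so 36·2 + 1 = 73.

73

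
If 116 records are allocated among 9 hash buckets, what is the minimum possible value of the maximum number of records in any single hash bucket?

13

By the pigeonhole principle, the 9 hash buckets are the holes and the 116 records are the pigeons.
If every hash bucket held at most 12 records, the total would be at most 9 × 12 = 108, which is less than 116.
So some hash bucket holds at least ⌈116/9⌉ = 13 records.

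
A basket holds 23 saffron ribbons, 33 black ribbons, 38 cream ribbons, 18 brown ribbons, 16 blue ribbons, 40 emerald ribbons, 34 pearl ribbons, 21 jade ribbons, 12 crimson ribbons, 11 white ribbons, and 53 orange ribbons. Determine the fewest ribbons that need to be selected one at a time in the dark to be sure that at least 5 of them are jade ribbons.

283

In the worst case for collecting jade ribbons, every non-jade ribbon comes out first.
There are 23 + 33 + 38 + 18 + 16 + 40 + 34 + 12 + 11 + 53 = 278 non-jade ribbons altogether.
After those, each further ribbon must be jade, so 278 + 5 = 283 draws guarantee 5 jade ribbons.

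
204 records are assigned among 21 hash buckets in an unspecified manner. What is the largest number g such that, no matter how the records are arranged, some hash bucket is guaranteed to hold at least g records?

10

Pigeonhole: the 21 hash buckets are the holes and the 204 records are the pigeons.
If every hash bucket held at most 9 records, the total would be at most 21 × 9 = 189, which is less than 204.
So some hash bucket holds at least ⌈204/21⌉ = 10 records.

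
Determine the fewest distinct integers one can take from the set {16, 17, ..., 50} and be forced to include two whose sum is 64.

Two chosen integers sum to 64 exactly when both halves of some pair {x, 64−x} with 16 ≤ x ≤ 64−x ≤ 48 are chosen — 16 such pairs.
The remaining 3 elements (those with no distinct partner in range) can never complete a 64-sum, so the worst case takes all of them and one from each pair: 3 + 16 = 19.
Pigeonhole: the 20th integer has to be the second member of some pair, so 19 + 1 = 20.

20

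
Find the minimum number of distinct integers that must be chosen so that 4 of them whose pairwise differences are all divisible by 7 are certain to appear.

22

Integers whose pairwise differences are multiples of 7 are exactly those sharing a remainder mod 7. The 7 residue classes mod 7 are the pigeonholes.
With 21 integers one could put 3 in each residue class and have no class reach 4.
The 22nd integer pushes some class to 4, so 7·3 + 1 = 22.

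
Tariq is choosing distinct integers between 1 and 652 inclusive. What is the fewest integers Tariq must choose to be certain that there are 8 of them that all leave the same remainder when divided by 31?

218

Pigeonhole: the 31 residue classes mod 31 are the pigeonholes.
With 217 integers one could put 7 in each residue class and have no class reach 8.
The 218th integer pushes some class to 8, so 31·7 + 1 = 218.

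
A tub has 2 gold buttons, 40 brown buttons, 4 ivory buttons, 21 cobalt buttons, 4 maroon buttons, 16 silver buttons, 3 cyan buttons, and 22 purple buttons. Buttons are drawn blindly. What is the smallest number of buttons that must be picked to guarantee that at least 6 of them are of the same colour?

The 8 colours are the holes; the buttons drawn are the pigeons.
To avoid 6 of any one colour, the worst case takes at most 5 of each colour, or every button of a colour that has fewer than 5.
That gives 2 + 5 + 4 + 5 + 4 + 5 + 3 + 5 = 33 buttons with no colour reaching 6.
The next button forces some colour to 6, so 33 + 1 = 34.

34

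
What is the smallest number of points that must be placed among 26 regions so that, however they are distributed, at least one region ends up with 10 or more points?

235

With 234 points one could put exactly 9 in each of the 26 regions, and no region would reach 10.
By the pigeonhole principle, one more point must land in a region that already has 9, giving it 10.
So 26 × 9 + 1 = 235 points are required.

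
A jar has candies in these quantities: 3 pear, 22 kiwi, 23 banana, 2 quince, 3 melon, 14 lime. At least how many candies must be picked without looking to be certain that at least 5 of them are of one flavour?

21

The 6 flavours are the holes; the candies drawn are the pigeons.
To avoid 5 of any one flavour, the worst case takes at most 4 of each flavour, or every candy of a flavour that has fewer than 4.
That gives 3 + 4 + 4 + 2 + 3 + 4 = 20 candies with no flavour reaching 5.
The next candy forces some flavour to 5, so 20 + 1 = 21.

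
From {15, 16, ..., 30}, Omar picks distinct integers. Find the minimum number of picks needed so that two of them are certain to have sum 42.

Group the elements by complementary pair {x, 42−x}: {15,27}, {16,26}, {17,25}, …, giving 6 two-element pairs, the single value 21 (it cannot pair with itself since the integers are distinct), and 3 integers whose partner 42−x falls outside [15,30].
Treating each of those 10 groups as a pigeonhole, one can pick one integer per group — 10 integers — with no two summing to 42.
The 11th integer lands in an occupied pair, forcing a sum of 42.

11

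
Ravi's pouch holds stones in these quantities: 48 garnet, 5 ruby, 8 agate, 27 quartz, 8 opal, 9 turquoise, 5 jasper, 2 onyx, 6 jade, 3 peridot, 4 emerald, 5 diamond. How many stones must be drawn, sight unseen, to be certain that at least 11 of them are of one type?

An adversary could hand out at most 10 stones per type (10 types run out sooner): 10 + 5 + 8 + 10 + 8 + 9 + 5 + 2 + 6 + 3 + 4 + 5 = 75 stones and still no type has 11.
One more stone lands in a type already at 10, so 76 draws are enough and 75 are not.

76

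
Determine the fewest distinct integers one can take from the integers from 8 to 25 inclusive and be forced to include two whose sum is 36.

12

Group the elements by complementary pair {x, 36−x}: {11,25}, {12,24}, {13,23}, …, giving 7 two-element pairs, the single value 18 (it cannot pair with itself since the integers are distinct), and 3 integers whose partner 36−x falls outside [8,25].
By pigeonhole, treating each of those 11 groups as a pigeonhole, one can pick one integer per group — 11 integers — with no two summing to 36.
The 12th integer lands in an occupied pair, forcing a sum of 36.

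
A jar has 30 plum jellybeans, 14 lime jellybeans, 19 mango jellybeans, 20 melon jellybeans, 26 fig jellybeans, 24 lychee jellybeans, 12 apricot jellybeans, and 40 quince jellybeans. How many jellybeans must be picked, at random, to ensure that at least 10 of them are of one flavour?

Pigeonhole: put each drawn jellybean into a box by flavour. The largest draw with every box below 10 takes min(count, 9) from each flavour.
Σ min(cᵢ, 9) = 9 + 9 + 9 + 9 + 9 + 9 + 9 + 9 = 72.
Draw number 72 + 1 = 73 must push one box to 10.

73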